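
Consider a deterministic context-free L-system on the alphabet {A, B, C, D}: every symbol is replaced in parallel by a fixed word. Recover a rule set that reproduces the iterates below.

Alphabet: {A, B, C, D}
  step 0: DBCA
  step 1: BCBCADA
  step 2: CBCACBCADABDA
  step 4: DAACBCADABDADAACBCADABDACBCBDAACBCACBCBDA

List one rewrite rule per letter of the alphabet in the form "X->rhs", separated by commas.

A->DA, B->CBC, C->A, D->B

  step 1 ⇒ step 2: BCBCADA ⇒ CBC·A·CBC·A·DA·B·DA
    A ↦ DA
    B ↦ CBC
    C ↦ A
    D ↦ B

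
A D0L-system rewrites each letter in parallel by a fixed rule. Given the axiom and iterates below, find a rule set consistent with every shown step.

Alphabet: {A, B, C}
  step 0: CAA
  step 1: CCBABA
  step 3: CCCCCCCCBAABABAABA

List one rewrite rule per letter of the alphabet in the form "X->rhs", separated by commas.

  step 0 ⇒ step 1: CAA ⇒ CC·BA·BA
    A ↦ BA
    C ↦ CC
    B ↦ A  (constrained at step 1)

A->BA, B->A, C->CC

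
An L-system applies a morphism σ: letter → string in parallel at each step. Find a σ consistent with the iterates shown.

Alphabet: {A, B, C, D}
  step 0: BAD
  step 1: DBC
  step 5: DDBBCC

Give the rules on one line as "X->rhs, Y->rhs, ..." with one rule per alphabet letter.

  step 0 ⇒ step 1: BAD ⇒ D·B·C
    A ↦ B
    B ↦ D
    D ↦ C
    C ↦ AA  (constrained at step 1)

A->B, B->D, C->AA, D->C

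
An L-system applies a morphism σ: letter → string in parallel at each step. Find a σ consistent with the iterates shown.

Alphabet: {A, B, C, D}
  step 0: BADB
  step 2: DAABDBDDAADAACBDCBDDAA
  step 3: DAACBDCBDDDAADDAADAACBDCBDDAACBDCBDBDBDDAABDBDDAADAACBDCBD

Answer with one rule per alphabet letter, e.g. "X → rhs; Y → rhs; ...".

  step 2 ⇒ step 3: DAABDBDDAADAACBDCBDDAA ⇒ DAA·CBD·CBD·D·DAA·D·DAA·DAA·CBD·CBD·DAA·CBD·CBD·BDB·D·DAA·BDB·D·DAA·DAA·CBD·CBD
    A ↦ CBD
    B ↦ D
    C ↦ BDB
    D ↦ DAA

A->CBD, B->D, C->BDB, D->DAA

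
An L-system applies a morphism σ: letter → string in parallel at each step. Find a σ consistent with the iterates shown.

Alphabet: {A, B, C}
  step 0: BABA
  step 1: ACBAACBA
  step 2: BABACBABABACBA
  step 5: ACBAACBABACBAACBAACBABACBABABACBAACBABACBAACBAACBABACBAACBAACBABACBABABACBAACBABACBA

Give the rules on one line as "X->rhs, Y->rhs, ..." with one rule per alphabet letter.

A->BA, B->AC, C->B

  step 1 ⇒ step 2: ACBAACBA ⇒ BA·B·AC·BA·BA·B·AC·BA
    A ↦ BA
    B ↦ AC
    C ↦ B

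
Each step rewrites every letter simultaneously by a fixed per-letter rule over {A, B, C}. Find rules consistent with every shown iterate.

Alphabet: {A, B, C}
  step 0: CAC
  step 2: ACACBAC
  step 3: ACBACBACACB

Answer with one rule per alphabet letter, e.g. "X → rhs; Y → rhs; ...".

  step 2 ⇒ step 3: ACACBAC ⇒ AC·B·AC·B·AC·AC·B
    A ↦ AC
    B ↦ AC
    C ↦ B

A->AC, B->AC, C->B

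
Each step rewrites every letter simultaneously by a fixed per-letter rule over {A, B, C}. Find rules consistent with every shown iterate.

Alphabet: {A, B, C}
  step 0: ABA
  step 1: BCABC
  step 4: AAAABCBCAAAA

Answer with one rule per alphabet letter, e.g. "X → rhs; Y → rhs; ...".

A->BC, B->A, C->A

  step 0 ⇒ step 1: ABA ⇒ BC·A·BC
    A ↦ BC
    B ↦ A
    C ↦ A  (constrained at step 1)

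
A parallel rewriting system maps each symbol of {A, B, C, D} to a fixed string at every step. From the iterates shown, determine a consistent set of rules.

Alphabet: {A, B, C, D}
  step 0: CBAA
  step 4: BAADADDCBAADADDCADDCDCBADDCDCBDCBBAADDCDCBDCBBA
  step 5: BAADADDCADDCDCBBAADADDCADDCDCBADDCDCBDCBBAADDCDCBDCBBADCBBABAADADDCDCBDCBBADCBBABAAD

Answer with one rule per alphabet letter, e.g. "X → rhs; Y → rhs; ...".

A->AD, B->BA, C->B, D->DC

  step 4 ⇒ step 5: BAADADDCBAADADDCADDCDCBADDCDCBDCBBAADDCDCBDCBBA ⇒ BA·AD·AD·DC·AD·DC·DC·B·BA·AD·AD·DC·AD·DC·DC·B·AD·DC·DC·B·DC·B·BA·AD·DC·DC·B·DC·B·BA·DC·B·BA·BA·AD·AD·DC·DC·B·DC·B·BA·DC·B·BA·BA·AD
    A ↦ AD
    B ↦ BA
    C ↦ B
    D ↦ DC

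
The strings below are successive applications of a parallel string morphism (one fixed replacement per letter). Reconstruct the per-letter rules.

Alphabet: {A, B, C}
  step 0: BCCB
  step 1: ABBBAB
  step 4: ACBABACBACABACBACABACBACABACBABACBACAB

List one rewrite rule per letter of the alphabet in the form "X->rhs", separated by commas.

A->AC, B->AB, C->B

  step 0 ⇒ step 1: BCCB ⇒ AB·B·B·AB
    B ↦ AB
    C ↦ B
    A ↦ AC  (constrained at step 1)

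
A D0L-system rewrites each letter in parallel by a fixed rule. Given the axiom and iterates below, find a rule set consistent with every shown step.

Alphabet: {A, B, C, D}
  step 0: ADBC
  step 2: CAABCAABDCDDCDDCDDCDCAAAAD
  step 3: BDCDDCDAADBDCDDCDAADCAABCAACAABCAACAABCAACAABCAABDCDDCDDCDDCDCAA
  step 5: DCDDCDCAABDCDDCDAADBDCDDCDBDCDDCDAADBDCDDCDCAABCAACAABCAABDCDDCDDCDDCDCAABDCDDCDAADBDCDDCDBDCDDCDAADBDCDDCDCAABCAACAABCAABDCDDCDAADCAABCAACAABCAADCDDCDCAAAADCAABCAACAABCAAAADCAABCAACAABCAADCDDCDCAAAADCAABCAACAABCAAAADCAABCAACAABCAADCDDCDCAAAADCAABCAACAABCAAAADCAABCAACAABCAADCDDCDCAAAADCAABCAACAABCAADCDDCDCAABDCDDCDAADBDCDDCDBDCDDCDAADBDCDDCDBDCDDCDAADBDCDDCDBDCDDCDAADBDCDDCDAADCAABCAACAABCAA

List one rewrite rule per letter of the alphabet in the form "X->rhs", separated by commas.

A->DCD, B->AAD, C->B, D->CAA

  step 2 ⇒ step 3: CAABCAABDCDDCDDCDDCDCAAAAD ⇒ B·DCD·DCD·AAD·B·DCD·DCD·AAD·CAA·B·CAA·CAA·B·CAA·CAA·B·CAA·CAA·B·CAA·B·DCD·DCD·DCD·DCD·CAA
    A ↦ DCD
    B ↦ AAD
    C ↦ B
    D ↦ CAA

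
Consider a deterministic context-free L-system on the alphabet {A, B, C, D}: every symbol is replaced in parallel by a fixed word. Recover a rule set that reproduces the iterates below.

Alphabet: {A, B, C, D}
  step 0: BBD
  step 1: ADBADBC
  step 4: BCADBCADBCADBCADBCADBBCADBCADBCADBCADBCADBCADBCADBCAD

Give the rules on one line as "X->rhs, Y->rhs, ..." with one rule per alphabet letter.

A->B, B->ADB, C->CAD, D->C

  step 0 ⇒ step 1: BBD ⇒ ADB·ADB·C
    B ↦ ADB
    D ↦ C
    A ↦ B  (constrained at step 1)
    C ↦ CAD  (constrained at step 1)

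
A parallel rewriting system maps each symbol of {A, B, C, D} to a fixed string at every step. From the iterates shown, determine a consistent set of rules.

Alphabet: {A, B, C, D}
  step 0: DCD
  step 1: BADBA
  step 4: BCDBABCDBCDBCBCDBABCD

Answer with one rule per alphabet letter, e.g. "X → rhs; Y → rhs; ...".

  step 0 ⇒ step 1: DCD ⇒ BA·D·BA
    C ↦ D
    D ↦ BA
    A ↦ B  (constrained at step 1)
    B ↦ BC  (constrained at step 1)

A->B, B->BC, C->D, D->BA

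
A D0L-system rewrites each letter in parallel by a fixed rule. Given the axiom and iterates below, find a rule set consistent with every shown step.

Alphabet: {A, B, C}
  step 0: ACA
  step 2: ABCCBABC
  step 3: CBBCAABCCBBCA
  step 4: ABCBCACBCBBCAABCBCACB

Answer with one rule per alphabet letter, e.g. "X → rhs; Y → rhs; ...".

A->CB, B->BC, C->A

  step 3 ⇒ step 4: CBBCAABCCBBCA ⇒ A·BC·BC·A·CB·CB·BC·A·A·BC·BC·A·CB
    A ↦ CB
    B ↦ BC
    C ↦ A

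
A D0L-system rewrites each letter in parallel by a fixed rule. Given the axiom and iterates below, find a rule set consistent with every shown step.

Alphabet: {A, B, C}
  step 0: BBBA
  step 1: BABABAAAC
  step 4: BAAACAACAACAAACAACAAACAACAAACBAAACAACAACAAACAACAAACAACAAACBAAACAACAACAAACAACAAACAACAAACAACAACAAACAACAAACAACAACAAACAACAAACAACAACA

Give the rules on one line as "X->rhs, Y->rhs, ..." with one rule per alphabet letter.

  step 0 ⇒ step 1: BBBA ⇒ BA·BA·BA·AAC
    A ↦ AAC
    B ↦ BA
    C ↦ A  (constrained at step 1)

A->AAC, B->BA, C->A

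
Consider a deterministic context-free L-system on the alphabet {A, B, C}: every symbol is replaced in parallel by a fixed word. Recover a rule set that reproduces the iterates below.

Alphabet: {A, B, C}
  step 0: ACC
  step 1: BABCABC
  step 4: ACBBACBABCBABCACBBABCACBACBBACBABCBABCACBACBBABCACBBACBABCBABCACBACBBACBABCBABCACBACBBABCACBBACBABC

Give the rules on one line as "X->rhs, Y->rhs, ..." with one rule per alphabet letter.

  step 0 ⇒ step 1: ACC ⇒ B·ABC·ABC
    A ↦ B
    C ↦ ABC
    B ↦ ACB  (constrained at step 1)

A->B, B->ACB, C->ABC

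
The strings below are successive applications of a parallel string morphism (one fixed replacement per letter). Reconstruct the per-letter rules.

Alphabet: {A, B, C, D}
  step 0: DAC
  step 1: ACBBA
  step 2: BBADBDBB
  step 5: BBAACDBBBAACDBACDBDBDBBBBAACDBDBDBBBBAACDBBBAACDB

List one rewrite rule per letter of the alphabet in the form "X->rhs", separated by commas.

A->B, B->DB, C->BA, D->AC

  step 1 ⇒ step 2: ACBBA ⇒ B·BA·DB·DB·B
    A ↦ B
    B ↦ DB
    C ↦ BA
  step 0 ⇒ step 1: DAC ⇒ AC·B·BA
    D ↦ AC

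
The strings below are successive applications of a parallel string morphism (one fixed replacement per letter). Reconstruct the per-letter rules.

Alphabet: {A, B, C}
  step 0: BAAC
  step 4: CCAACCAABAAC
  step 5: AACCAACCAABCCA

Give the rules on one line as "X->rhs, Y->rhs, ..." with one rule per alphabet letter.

A->C, B->AAB, C->A

  step 4 ⇒ step 5: CCAACCAABAAC ⇒ A·A·C·C·A·A·C·C·AAB·C·C·A
    A ↦ C
    B ↦ AAB
    C ↦ A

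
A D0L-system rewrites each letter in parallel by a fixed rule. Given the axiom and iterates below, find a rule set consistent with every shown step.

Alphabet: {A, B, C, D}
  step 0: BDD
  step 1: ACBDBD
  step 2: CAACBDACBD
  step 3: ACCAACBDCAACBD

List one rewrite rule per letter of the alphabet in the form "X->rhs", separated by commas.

  step 2 ⇒ step 3: CAACBDACBD ⇒ A·C·C·A·AC·BD·C·A·AC·BD
    A ↦ C
    B ↦ AC
    C ↦ A
    D ↦ BD

A->C, B->AC, C->A, D->BD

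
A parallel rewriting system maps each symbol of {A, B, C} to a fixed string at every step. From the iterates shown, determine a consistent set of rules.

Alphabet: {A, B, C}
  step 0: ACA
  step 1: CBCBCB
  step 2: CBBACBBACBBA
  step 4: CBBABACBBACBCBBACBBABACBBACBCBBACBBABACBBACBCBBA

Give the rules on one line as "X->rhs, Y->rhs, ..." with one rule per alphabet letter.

A->CB, B->BA, C->CB

  step 1 ⇒ step 2: CBCBCB ⇒ CB·BA·CB·BA·CB·BA
    B ↦ BA
    C ↦ CB
  step 0 ⇒ step 1: ACA ⇒ CB·CB·CB
    A ↦ CB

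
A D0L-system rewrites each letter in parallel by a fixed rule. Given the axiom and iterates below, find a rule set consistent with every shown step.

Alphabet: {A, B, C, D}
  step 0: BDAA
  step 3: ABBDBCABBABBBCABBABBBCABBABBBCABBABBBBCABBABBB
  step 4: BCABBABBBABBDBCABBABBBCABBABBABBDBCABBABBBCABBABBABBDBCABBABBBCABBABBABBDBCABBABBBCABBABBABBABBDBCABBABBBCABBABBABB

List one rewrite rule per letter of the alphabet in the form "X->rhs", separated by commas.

  step 3 ⇒ step 4: ABBDBCABBABBBCABBABBBCABBABBBCABBABBBBCABBABBB ⇒ BC·ABB·ABB·B·ABB·D·BC·ABB·ABB·BC·ABB·ABB·ABB·D·BC·ABB·ABB·BC·ABB·ABB·ABB·D·BC·ABB·ABB·BC·ABB·ABB·ABB·D·BC·ABB·ABB·BC·ABB·ABB·ABB·ABB·D·BC·ABB·ABB·BC·ABB·ABB·ABB
    A ↦ BC
    B ↦ ABB
    C ↦ D
    D ↦ B

A->BC, B->ABB, C->D, D->B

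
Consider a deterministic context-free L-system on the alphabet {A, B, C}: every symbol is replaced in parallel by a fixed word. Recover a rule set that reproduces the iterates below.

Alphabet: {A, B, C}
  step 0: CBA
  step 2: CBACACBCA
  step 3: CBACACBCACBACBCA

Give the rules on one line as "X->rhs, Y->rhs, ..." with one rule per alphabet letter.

  step 2 ⇒ step 3: CBACACBCA ⇒ CB·A·CA·CB·CA·CB·A·CB·CA
    A ↦ CA
    B ↦ A
    C ↦ CB

A->CA, B->A, C->CB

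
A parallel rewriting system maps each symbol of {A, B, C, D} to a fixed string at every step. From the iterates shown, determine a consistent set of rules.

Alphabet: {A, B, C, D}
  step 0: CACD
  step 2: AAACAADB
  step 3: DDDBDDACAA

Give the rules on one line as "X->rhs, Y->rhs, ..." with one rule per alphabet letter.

  step 2 ⇒ step 3: AAACAADB ⇒ D·D·D·B·D·D·AC·AA
    A ↦ D
    B ↦ AA
    C ↦ B
    D ↦ AC

A->D, B->AA, C->B, D->AC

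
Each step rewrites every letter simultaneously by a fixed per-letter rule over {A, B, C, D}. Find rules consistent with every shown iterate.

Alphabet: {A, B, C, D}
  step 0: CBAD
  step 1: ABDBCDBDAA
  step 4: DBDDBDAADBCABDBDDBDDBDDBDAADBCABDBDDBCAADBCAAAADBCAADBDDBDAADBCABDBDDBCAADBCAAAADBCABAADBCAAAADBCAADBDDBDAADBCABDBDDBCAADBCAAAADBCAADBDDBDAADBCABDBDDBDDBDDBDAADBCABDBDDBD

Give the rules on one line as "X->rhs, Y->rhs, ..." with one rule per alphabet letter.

A->DBD, B->DBC, C->AB, D->AA

  step 0 ⇒ step 1: CBAD ⇒ AB·DBC·DBD·AA
    A ↦ DBD
    B ↦ DBC
    C ↦ AB
    D ↦ AA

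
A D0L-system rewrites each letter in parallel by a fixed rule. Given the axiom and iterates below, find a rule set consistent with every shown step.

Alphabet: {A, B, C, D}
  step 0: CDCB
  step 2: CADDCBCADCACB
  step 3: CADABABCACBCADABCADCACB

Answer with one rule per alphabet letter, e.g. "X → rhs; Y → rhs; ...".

A->D, B->CB, C->CA, D->AB

  step 2 ⇒ step 3: CADDCBCADCACB ⇒ CA·D·AB·AB·CA·CB·CA·D·AB·CA·D·CA·CB
    A ↦ D
    B ↦ CB
    C ↦ CA
    D ↦ AB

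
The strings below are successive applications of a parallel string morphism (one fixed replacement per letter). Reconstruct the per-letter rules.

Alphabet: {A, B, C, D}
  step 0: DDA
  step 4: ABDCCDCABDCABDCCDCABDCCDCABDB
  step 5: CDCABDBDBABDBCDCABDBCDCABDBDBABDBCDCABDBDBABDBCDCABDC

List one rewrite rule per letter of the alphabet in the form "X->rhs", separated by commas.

  step 4 ⇒ step 5: ABDCCDCABDCABDCCDCABDCCDCABDB ⇒ C·DC·AB·DB·DB·AB·DB·C·DC·AB·DB·C·DC·AB·DB·DB·AB·DB·C·DC·AB·DB·DB·AB·DB·C·DC·AB·DC
    A ↦ C
    B ↦ DC
    C ↦ DB
    D ↦ AB

A->C, B->DC, C->DB, D->AB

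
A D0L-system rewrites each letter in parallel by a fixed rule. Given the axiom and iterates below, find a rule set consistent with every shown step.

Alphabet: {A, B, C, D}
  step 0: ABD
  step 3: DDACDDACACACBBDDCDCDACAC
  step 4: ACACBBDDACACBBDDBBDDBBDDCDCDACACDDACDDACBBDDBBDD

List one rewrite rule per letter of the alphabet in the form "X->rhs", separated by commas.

  step 3 ⇒ step 4: DDACDDACACACBBDDCDCDACAC ⇒ AC·AC·BB·DD·AC·AC·BB·DD·BB·DD·BB·DD·CD·CD·AC·AC·DD·AC·DD·AC·BB·DD·BB·DD
    A ↦ BB
    B ↦ CD
    C ↦ DD
    D ↦ AC

A->BB, B->CD, C->DD, D->AC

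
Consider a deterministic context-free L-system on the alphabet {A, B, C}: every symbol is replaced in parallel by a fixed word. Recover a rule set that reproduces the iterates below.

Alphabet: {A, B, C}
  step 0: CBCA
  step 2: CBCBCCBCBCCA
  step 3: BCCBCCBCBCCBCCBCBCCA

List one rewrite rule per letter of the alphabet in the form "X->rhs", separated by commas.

A->CA, B->C, C->BC

  step 2 ⇒ step 3: CBCBCCBCBCCA ⇒ BC·C·BC·C·BC·BC·C·BC·C·BC·BC·CA
    A ↦ CA
    B ↦ C
    C ↦ BC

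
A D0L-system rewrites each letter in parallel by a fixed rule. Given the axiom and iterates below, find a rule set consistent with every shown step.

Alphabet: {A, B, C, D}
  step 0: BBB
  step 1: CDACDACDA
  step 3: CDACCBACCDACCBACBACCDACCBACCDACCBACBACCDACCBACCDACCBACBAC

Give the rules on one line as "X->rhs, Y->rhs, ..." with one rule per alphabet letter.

  step 0 ⇒ step 1: BBB ⇒ CDA·CDA·CDA
    B ↦ CDA
    A ↦ CC  (constrained at step 1)
    C ↦ BAC  (constrained at step 1)
    D ↦ BA  (constrained at step 1)

A->CC, B->CDA, C->BAC, D->BA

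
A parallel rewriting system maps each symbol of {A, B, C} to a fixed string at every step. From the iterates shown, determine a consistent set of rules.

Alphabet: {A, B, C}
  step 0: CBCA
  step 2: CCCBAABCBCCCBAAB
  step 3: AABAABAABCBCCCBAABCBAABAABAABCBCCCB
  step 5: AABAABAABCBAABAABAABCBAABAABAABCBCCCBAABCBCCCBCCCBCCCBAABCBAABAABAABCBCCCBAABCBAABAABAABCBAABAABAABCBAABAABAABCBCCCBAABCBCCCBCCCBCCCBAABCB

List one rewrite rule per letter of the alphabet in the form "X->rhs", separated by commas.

A->C, B->CB, C->AAB

  step 2 ⇒ step 3: CCCBAABCBCCCBAAB ⇒ AAB·AAB·AAB·CB·C·C·CB·AAB·CB·AAB·AAB·AAB·CB·C·C·CB
    A ↦ C
    B ↦ CB
    C ↦ AAB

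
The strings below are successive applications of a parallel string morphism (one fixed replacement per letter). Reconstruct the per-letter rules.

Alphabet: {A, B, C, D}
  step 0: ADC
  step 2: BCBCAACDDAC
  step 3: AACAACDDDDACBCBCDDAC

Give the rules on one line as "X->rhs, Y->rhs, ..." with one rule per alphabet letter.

A->DD, B->A, C->AC, D->BC

  step 2 ⇒ step 3: BCBCAACDDAC ⇒ A·AC·A·AC·DD·DD·AC·BC·BC·DD·AC
    A ↦ DD
    B ↦ A
    C ↦ AC
    D ↦ BC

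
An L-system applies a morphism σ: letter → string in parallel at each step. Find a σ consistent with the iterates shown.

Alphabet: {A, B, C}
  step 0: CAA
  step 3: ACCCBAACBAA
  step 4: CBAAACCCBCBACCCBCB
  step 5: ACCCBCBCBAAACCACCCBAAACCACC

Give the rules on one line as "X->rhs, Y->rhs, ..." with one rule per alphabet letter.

A->CB, B->CC, C->A

  step 4 ⇒ step 5: CBAAACCCBCBACCCBCB ⇒ A·CC·CB·CB·CB·A·A·A·CC·A·CC·CB·A·A·A·CC·A·CC
    A ↦ CB
    B ↦ CC
    C ↦ A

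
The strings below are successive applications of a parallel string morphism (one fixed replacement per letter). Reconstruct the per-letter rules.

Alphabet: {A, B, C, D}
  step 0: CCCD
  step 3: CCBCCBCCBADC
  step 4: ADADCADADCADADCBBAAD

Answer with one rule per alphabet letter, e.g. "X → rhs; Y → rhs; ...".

  step 3 ⇒ step 4: CCBCCBCCBADC ⇒ AD·AD·C·AD·AD·C·AD·AD·C·B·BA·AD
    A ↦ B
    B ↦ C
    C ↦ AD
    D ↦ BA

A->B, B->C, C->AD, D->BA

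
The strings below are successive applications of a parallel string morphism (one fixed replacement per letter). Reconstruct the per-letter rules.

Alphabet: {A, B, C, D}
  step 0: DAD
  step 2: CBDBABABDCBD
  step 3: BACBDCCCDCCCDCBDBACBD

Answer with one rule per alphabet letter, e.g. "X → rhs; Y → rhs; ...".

  step 2 ⇒ step 3: CBDBABABDCBD ⇒ BA·C·BD·C·CCD·C·CCD·C·BD·BA·C·BD
    A ↦ CCD
    B ↦ C
    C ↦ BA
    D ↦ BD

A->CCD, B->C, C->BA, D->BD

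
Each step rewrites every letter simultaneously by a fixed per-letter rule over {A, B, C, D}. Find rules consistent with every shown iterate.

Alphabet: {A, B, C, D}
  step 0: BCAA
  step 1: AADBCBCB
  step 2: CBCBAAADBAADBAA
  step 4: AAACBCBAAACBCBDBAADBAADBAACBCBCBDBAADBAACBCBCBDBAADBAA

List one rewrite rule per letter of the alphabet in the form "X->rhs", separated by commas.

  step 1 ⇒ step 2: AADBCBCB ⇒ CB·CB·A·AA·DB·AA·DB·AA
    A ↦ CB
    B ↦ AA
    C ↦ DB
    D ↦ A

A->CB, B->AA, C->DB, D->A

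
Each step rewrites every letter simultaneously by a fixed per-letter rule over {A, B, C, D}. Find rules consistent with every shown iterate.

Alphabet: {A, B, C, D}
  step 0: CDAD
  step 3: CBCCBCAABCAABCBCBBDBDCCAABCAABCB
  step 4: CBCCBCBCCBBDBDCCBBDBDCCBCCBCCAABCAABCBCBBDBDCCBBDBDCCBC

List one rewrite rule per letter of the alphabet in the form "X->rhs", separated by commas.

  step 3 ⇒ step 4: CBCCBCAABCAABCBCBBDBDCCAABCAABCB ⇒ CB·C·CB·CB·C·CB·BD·BD·C·CB·BD·BD·C·CB·C·CB·C·C·AAB·C·AAB·CB·CB·BD·BD·C·CB·BD·BD·C·CB·C
    A ↦ BD
    B ↦ C
    C ↦ CB
    D ↦ AAB

A->BD, B->C, C->CB, D->AAB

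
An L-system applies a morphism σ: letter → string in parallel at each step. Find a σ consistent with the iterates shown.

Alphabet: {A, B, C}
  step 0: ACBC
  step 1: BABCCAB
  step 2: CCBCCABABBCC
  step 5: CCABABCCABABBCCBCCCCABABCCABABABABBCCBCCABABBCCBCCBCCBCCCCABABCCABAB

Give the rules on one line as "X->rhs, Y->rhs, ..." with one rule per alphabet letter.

A->B, B->CC, C->AB

  step 1 ⇒ step 2: BABCCAB ⇒ CC·B·CC·AB·AB·B·CC
    A ↦ B
    B ↦ CC
    C ↦ AB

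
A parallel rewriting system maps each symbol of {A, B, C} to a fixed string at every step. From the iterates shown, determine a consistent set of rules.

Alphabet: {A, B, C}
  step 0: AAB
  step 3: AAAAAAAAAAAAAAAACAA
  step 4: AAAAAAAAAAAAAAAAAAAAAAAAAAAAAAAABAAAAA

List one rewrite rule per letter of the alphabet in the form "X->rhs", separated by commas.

  step 3 ⇒ step 4: AAAAAAAAAAAAAAAACAA ⇒ AA·AA·AA·AA·AA·AA·AA·AA·AA·AA·AA·AA·AA·AA·AA·AA·BA·AA·AA
    A ↦ AA
    C ↦ BA
    B ↦ C  (constrained at step 0)

A->AA, B->C, C->BA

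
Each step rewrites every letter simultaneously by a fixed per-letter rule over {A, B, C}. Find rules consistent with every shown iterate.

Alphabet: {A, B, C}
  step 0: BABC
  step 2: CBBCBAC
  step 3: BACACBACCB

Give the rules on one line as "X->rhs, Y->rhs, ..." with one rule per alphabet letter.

  step 2 ⇒ step 3: CBBCBAC ⇒ B·AC·AC·B·AC·C·B
    A ↦ C
    B ↦ AC
    C ↦ B

A->C, B->AC, C->B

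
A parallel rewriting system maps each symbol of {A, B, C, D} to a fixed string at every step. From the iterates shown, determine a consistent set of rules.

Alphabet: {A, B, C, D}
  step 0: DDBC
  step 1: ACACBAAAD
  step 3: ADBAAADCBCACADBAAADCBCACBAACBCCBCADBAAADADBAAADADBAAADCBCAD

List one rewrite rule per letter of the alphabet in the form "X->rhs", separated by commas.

A->CBC, B->BAA, C->AD, D->AC

  step 0 ⇒ step 1: DDBC ⇒ AC·AC·BAA·AD
    B ↦ BAA
    C ↦ AD
    D ↦ AC
    A ↦ CBC  (constrained at step 1)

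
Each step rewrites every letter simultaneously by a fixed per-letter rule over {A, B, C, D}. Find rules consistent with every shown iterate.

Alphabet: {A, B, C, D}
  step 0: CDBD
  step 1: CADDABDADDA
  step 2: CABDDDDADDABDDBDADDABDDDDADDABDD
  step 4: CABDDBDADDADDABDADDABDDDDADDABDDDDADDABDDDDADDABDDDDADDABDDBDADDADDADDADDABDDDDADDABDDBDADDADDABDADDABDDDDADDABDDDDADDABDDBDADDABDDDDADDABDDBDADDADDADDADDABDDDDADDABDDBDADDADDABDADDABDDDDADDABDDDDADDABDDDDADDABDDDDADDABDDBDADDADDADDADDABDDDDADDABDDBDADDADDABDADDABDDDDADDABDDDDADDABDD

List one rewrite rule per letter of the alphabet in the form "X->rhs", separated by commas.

A->BDD, B->BDA, C->CA, D->DDA

  step 1 ⇒ step 2: CADDABDADDA ⇒ CA·BDD·DDA·DDA·BDD·BDA·DDA·BDD·DDA·DDA·BDD
    A ↦ BDD
    B ↦ BDA
    C ↦ CA
    D ↦ DDA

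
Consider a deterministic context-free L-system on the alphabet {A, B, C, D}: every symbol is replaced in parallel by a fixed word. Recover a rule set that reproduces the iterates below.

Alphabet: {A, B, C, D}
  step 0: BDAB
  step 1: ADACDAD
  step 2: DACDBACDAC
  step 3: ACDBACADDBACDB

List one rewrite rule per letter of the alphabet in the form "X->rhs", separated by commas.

A->D, B->AD, C->B, D->AC

  step 2 ⇒ step 3: DACDBACDAC ⇒ AC·D·B·AC·AD·D·B·AC·D·B
    A ↦ D
    B ↦ AD
    C ↦ B
    D ↦ AC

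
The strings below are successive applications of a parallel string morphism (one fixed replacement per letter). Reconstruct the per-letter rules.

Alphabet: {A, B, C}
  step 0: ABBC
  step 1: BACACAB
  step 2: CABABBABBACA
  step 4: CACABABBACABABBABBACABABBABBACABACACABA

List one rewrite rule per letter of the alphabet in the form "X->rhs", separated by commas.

A->BA, B->CA, C->B

  step 1 ⇒ step 2: BACACAB ⇒ CA·BA·B·BA·B·BA·CA
    A ↦ BA
    B ↦ CA
    C ↦ B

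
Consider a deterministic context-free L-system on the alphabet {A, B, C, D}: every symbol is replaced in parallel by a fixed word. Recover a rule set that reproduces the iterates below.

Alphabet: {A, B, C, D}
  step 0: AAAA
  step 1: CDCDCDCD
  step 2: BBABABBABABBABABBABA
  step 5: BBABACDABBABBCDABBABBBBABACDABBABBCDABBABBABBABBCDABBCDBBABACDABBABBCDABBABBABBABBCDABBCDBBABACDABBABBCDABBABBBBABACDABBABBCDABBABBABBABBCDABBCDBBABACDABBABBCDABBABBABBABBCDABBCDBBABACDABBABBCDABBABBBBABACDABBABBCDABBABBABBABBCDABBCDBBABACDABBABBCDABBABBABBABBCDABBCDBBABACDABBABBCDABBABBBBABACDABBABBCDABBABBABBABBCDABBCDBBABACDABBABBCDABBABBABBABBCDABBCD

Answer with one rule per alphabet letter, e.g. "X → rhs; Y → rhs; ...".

A->CD, B->ABB, C->BB, D->ABA

  step 1 ⇒ step 2: CDCDCDCD ⇒ BB·ABA·BB·ABA·BB·ABA·BB·ABA
    C ↦ BB
    D ↦ ABA
  step 0 ⇒ step 1: AAAA ⇒ CD·CD·CD·CD
    A ↦ CD
    B ↦ ABB  (constrained at step 2)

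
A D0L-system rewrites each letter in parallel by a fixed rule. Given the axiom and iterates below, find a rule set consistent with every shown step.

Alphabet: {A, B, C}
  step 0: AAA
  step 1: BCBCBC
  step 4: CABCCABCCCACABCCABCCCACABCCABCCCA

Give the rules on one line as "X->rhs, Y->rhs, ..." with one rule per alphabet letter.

A->BC, B->C, C->CA

  step 0 ⇒ step 1: AAA ⇒ BC·BC·BC
    A ↦ BC
    B ↦ C  (constrained at step 1)
    C ↦ CA  (constrained at step 1)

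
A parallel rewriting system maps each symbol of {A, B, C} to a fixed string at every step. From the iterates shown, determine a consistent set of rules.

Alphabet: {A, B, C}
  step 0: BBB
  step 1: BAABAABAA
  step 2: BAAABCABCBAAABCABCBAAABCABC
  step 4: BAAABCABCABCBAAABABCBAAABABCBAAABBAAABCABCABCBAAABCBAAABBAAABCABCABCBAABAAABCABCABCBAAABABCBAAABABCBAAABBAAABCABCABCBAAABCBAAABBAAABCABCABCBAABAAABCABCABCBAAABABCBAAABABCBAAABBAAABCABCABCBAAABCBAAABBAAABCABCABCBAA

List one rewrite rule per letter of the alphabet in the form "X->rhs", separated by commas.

  step 1 ⇒ step 2: BAABAABAA ⇒ BAA·ABC·ABC·BAA·ABC·ABC·BAA·ABC·ABC
    A ↦ ABC
    B ↦ BAA
    C ↦ AB  (constrained at step 2)

A->ABC, B->BAA, C->AB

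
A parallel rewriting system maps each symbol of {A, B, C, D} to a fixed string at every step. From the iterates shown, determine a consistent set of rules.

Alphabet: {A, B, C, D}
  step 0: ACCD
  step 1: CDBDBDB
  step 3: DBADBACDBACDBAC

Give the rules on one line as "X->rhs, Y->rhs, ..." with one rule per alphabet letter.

  step 0 ⇒ step 1: ACCD ⇒ C·DB·DB·DB
    A ↦ C
    C ↦ DB
    D ↦ DB
    B ↦ A  (constrained at step 1)

A->C, B->A, C->DB, D->DB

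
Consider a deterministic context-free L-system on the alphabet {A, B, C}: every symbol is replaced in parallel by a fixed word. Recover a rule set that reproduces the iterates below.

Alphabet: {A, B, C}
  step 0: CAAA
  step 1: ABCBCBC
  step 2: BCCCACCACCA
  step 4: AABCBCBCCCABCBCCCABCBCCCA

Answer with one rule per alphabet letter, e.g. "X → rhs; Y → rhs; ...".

A->BC, B->CC, C->A

  step 1 ⇒ step 2: ABCBCBC ⇒ BC·CC·A·CC·A·CC·A
    A ↦ BC
    B ↦ CC
    C ↦ A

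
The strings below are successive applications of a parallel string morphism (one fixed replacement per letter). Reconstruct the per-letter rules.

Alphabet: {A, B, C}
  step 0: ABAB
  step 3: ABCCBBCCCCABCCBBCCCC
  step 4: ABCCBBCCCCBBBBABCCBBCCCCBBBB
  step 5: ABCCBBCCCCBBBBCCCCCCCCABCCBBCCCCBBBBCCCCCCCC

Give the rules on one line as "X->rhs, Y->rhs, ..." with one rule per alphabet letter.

  step 4 ⇒ step 5: ABCCBBCCCCBBBBABCCBBCCCCBBBB ⇒ AB·CC·B·B·CC·CC·B·B·B·B·CC·CC·CC·CC·AB·CC·B·B·CC·CC·B·B·B·B·CC·CC·CC·CC
    A ↦ AB
    B ↦ CC
    C ↦ B

A->AB, B->CC, C->B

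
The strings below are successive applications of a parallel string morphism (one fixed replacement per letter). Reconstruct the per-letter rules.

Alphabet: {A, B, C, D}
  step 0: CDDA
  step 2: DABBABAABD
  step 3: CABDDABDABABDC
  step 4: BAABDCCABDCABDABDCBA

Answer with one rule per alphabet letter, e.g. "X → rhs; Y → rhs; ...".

  step 3 ⇒ step 4: CABDDABDABABDC ⇒ BA·AB·D·C·C·AB·D·C·AB·D·AB·D·C·BA
    A ↦ AB
    B ↦ D
    C ↦ BA
    D ↦ C

A->AB, B->D, C->BA, D->C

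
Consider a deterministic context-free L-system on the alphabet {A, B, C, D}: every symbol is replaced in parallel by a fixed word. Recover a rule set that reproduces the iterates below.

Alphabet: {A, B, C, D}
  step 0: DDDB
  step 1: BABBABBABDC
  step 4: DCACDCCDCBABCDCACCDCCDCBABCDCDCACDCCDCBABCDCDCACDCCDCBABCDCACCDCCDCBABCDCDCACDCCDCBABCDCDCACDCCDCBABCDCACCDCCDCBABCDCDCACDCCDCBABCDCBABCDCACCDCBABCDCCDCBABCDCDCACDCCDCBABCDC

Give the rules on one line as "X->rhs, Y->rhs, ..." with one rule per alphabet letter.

A->AC, B->DC, C->CDC, D->BAB

  step 0 ⇒ step 1: DDDB ⇒ BAB·BAB·BAB·DC
    B ↦ DC
    D ↦ BAB
    A ↦ AC  (constrained at step 1)
    C ↦ CDC  (constrained at step 1)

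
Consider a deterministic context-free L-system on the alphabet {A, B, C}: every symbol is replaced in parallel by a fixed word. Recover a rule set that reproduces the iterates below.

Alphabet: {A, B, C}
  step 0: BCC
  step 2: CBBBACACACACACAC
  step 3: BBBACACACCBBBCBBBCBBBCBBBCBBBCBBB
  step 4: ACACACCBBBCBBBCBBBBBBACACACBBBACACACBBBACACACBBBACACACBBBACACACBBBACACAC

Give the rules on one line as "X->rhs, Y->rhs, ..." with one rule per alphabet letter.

  step 3 ⇒ step 4: BBBACACACCBBBCBBBCBBBCBBBCBBBCBBB ⇒ AC·AC·AC·C·BBB·C·BBB·C·BBB·BBB·AC·AC·AC·BBB·AC·AC·AC·BBB·AC·AC·AC·BBB·AC·AC·AC·BBB·AC·AC·AC·BBB·AC·AC·AC
    A ↦ C
    B ↦ AC
    C ↦ BBB

A->C, B->AC, C->BBB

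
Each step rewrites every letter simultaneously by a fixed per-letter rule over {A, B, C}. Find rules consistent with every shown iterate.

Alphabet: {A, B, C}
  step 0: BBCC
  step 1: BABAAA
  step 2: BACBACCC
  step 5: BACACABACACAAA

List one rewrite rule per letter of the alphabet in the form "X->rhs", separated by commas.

  step 1 ⇒ step 2: BABAAA ⇒ BA·C·BA·C·C·C
    A ↦ C
    B ↦ BA
  step 0 ⇒ step 1: BBCC ⇒ BA·BA·A·A
    C ↦ A

A->C, B->BA, C->A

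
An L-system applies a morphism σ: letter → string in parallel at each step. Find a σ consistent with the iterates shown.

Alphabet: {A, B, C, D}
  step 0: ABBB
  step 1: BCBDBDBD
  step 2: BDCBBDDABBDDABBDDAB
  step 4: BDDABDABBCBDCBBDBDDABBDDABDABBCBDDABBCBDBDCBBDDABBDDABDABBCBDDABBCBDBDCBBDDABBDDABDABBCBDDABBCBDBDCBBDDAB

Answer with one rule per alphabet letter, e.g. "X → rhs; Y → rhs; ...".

  step 1 ⇒ step 2: BCBDBDBD ⇒ BD·CB·BD·DAB·BD·DAB·BD·DAB
    B ↦ BD
    C ↦ CB
    D ↦ DAB
  step 0 ⇒ step 1: ABBB ⇒ BC·BD·BD·BD
    A ↦ BC

A->BC, B->BD, C->CB, D->DAB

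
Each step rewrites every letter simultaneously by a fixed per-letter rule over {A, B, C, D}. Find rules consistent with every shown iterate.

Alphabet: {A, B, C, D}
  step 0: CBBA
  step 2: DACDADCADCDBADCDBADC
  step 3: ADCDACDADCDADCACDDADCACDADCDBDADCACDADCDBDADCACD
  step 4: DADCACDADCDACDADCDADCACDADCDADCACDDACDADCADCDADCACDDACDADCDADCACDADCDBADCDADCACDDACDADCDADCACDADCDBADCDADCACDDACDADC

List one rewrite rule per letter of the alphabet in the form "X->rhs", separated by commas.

A->D, B->DB, C->ACD, D->ADC

  step 3 ⇒ step 4: ADCDACDADCDADCACDDADCACDADCDBDADCACDADCDBDADCACD ⇒ D·ADC·ACD·ADC·D·ACD·ADC·D·ADC·ACD·ADC·D·ADC·ACD·D·ACD·ADC·ADC·D·ADC·ACD·D·ACD·ADC·D·ADC·ACD·ADC·DB·ADC·D·ADC·ACD·D·ACD·ADC·D·ADC·ACD·ADC·DB·ADC·D·ADC·ACD·D·ACD·ADC
    A ↦ D
    B ↦ DB
    C ↦ ACD
    D ↦ ADC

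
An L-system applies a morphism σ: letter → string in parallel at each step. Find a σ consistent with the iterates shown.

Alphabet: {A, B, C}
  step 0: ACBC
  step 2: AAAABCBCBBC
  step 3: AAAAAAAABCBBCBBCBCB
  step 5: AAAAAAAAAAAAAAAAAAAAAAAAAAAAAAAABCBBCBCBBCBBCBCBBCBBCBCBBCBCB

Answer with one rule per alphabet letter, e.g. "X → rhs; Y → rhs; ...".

A->AA, B->BC, C->B

  step 2 ⇒ step 3: AAAABCBCBBC ⇒ AA·AA·AA·AA·BC·B·BC·B·BC·BC·B
    A ↦ AA
    B ↦ BC
    C ↦ B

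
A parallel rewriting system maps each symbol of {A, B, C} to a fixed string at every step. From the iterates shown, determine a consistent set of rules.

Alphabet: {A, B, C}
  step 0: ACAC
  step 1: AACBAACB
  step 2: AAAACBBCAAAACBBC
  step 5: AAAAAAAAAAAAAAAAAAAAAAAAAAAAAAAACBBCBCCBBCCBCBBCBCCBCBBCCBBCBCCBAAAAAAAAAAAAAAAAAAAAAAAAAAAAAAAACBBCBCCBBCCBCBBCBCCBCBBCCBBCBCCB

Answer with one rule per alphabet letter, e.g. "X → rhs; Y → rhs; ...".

  step 1 ⇒ step 2: AACBAACB ⇒ AA·AA·CB·BC·AA·AA·CB·BC
    A ↦ AA
    B ↦ BC
    C ↦ CB

A->AA, B->BC, C->CB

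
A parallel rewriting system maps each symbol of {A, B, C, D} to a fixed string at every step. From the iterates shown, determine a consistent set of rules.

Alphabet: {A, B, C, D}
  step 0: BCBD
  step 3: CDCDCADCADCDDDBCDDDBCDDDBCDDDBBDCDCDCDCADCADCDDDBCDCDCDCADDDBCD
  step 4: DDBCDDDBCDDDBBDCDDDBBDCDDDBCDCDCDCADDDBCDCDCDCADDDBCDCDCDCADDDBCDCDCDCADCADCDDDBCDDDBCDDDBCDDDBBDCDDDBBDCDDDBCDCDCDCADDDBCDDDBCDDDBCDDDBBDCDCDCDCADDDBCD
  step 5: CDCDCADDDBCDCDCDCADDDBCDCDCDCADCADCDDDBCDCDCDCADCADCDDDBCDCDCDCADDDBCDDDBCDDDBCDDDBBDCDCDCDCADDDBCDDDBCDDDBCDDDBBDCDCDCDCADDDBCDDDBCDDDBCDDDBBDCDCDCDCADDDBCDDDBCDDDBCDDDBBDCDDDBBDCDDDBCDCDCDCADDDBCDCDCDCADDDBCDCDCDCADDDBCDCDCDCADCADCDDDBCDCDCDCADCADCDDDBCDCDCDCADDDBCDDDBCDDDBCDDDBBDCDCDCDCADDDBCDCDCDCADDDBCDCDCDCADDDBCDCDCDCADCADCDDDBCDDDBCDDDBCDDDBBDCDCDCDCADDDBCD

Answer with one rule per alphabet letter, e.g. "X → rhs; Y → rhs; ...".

  step 4 ⇒ step 5: DDBCDDDBCDDDBBDCDDDBBDCDDDBCDCDCDCADDDBCDCDCDCADDDBCDCDCDCADDDBCDCDCDCADCADCDDDBCDDDBCDDDBCDDDBBDCDDDBBDCDDDBCDCDCDCADDDBCDDDBCDDDBCDDDBBDCDCDCDCADDDBCD ⇒ CD·CD·CAD·DDB·CD·CD·CD·CAD·DDB·CD·CD·CD·CAD·CAD·CD·DDB·CD·CD·CD·CAD·CAD·CD·DDB·CD·CD·CD·CAD·DDB·CD·DDB·CD·DDB·CD·DDB·BD·CD·CD·CD·CAD·DDB·CD·DDB·CD·DDB·CD·DDB·BD·CD·CD·CD·CAD·DDB·CD·DDB·CD·DDB·CD·DDB·BD·CD·CD·CD·CAD·DDB·CD·DDB·CD·DDB·CD·DDB·BD·CD·DDB·BD·CD·DDB·CD·CD·CD·CAD·DDB·CD·CD·CD·CAD·DDB·CD·CD·CD·CAD·DDB·CD·CD·CD·CAD·CAD·CD·DDB·CD·CD·CD·CAD·CAD·CD·DDB·CD·CD·CD·CAD·DDB·CD·DDB·CD·DDB·CD·DDB·BD·CD·CD·CD·CAD·DDB·CD·CD·CD·CAD·DDB·CD·CD·CD·CAD·DDB·CD·CD·CD·CAD·CAD·CD·DDB·CD·DDB·CD·DDB·CD·DDB·BD·CD·CD·CD·CAD·DDB·CD
    A ↦ BD
    B ↦ CAD
    C ↦ DDB
    D ↦ CD

A->BD, B->CAD, C->DDB, D->CD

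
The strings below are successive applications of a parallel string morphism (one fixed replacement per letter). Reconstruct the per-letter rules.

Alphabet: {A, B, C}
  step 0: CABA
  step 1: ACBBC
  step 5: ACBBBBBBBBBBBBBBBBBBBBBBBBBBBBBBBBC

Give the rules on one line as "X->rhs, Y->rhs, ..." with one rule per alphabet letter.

A->C, B->BB, C->A

  step 0 ⇒ step 1: CABA ⇒ A·C·BB·C
    A ↦ C
    B ↦ BB
    C ↦ A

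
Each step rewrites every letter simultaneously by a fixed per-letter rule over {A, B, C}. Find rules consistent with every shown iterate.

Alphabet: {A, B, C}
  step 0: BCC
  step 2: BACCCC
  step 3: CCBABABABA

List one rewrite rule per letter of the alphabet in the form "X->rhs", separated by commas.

  step 2 ⇒ step 3: BACCCC ⇒ C·C·BA·BA·BA·BA
    A ↦ C
    B ↦ C
    C ↦ BA

A->C, B->C, C->BA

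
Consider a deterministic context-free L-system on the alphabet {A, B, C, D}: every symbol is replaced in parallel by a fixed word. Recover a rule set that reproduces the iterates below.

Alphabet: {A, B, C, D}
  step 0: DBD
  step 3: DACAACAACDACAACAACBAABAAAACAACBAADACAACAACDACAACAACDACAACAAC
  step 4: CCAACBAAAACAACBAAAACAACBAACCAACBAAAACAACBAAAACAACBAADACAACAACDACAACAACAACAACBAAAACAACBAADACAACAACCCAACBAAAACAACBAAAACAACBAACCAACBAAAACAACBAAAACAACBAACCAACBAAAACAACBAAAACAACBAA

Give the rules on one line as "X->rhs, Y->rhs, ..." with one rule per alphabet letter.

A->AAC, B->DAC, C->BAA, D->CC

  step 3 ⇒ step 4: DACAACAACDACAACAACBAABAAAACAACBAADACAACAACDACAACAACDACAACAAC ⇒ CC·AAC·BAA·AAC·AAC·BAA·AAC·AAC·BAA·CC·AAC·BAA·AAC·AAC·BAA·AAC·AAC·BAA·DAC·AAC·AAC·DAC·AAC·AAC·AAC·AAC·BAA·AAC·AAC·BAA·DAC·AAC·AAC·CC·AAC·BAA·AAC·AAC·BAA·AAC·AAC·BAA·CC·AAC·BAA·AAC·AAC·BAA·AAC·AAC·BAA·CC·AAC·BAA·AAC·AAC·BAA·AAC·AAC·BAA
    A ↦ AAC
    B ↦ DAC
    C ↦ BAA
    D ↦ CC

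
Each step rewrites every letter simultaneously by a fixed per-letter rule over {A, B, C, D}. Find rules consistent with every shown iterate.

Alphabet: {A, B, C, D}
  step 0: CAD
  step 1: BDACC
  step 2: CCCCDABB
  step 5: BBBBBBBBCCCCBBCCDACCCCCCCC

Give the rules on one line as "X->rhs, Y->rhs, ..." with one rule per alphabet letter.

  step 1 ⇒ step 2: BDACC ⇒ CC·CC·DA·B·B
    A ↦ DA
    B ↦ CC
    C ↦ B
    D ↦ CC

A->DA, B->CC, C->B, D->CC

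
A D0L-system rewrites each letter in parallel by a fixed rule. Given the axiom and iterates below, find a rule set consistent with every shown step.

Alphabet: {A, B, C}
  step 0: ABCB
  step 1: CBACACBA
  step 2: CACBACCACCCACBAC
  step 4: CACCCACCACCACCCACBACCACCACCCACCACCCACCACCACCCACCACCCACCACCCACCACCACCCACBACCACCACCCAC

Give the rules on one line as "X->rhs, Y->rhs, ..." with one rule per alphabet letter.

A->C, B->BA, C->CAC

  step 1 ⇒ step 2: CBACACBA ⇒ CAC·BA·C·CAC·C·CAC·BA·C
    A ↦ C
    B ↦ BA
    C ↦ CAC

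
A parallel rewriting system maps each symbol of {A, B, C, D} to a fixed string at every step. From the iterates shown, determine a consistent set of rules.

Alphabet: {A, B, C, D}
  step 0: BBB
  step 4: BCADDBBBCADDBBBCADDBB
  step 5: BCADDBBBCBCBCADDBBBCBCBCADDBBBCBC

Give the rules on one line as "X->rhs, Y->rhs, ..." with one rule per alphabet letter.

A->DD, B->BC, C->A, D->B

  step 4 ⇒ step 5: BCADDBBBCADDBBBCADDBB ⇒ BC·A·DD·B·B·BC·BC·BC·A·DD·B·B·BC·BC·BC·A·DD·B·B·BC·BC
    A ↦ DD
    B ↦ BC
    C ↦ A
    D ↦ B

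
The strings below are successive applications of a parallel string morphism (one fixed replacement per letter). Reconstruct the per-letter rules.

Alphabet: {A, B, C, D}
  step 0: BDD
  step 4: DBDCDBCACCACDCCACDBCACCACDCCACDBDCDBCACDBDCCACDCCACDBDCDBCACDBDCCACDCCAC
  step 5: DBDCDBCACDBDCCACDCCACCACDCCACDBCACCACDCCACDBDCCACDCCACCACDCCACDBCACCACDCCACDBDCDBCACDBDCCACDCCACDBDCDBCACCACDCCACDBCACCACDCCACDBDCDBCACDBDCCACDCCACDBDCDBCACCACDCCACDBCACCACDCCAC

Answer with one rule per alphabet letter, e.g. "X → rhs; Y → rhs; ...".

A->DC, B->DC, C->CAC, D->DB

  step 4 ⇒ step 5: DBDCDBCACCACDCCACDBCACCACDCCACDBDCDBCACDBDCCACDCCACDBDCDBCACDBDCCACDCCAC ⇒ DB·DC·DB·CAC·DB·DC·CAC·DC·CAC·CAC·DC·CAC·DB·CAC·CAC·DC·CAC·DB·DC·CAC·DC·CAC·CAC·DC·CAC·DB·CAC·CAC·DC·CAC·DB·DC·DB·CAC·DB·DC·CAC·DC·CAC·DB·DC·DB·CAC·CAC·DC·CAC·DB·CAC·CAC·DC·CAC·DB·DC·DB·CAC·DB·DC·CAC·DC·CAC·DB·DC·DB·CAC·CAC·DC·CAC·DB·CAC·CAC·DC·CAC
    A ↦ DC
    B ↦ DC
    C ↦ CAC
    D ↦ DB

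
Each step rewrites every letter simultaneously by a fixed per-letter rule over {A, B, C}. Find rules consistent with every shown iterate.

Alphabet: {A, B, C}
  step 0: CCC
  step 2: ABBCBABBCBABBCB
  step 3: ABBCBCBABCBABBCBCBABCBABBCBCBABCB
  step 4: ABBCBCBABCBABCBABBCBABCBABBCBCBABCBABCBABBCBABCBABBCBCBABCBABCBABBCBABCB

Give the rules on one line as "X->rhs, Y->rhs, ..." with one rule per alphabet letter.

A->ABB, B->CB, C->AB

  step 3 ⇒ step 4: ABBCBCBABCBABBCBCBABCBABBCBCBABCB ⇒ ABB·CB·CB·AB·CB·AB·CB·ABB·CB·AB·CB·ABB·CB·CB·AB·CB·AB·CB·ABB·CB·AB·CB·ABB·CB·CB·AB·CB·AB·CB·ABB·CB·AB·CB
    A ↦ ABB
    B ↦ CB
    C ↦ AB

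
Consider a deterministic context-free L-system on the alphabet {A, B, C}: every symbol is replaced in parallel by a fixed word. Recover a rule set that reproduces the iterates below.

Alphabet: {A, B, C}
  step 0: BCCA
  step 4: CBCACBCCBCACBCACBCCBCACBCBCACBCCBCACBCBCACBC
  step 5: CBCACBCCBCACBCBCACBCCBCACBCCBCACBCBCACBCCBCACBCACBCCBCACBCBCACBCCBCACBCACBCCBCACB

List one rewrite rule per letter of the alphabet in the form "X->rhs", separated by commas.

  step 4 ⇒ step 5: CBCACBCCBCACBCACBCCBCACBCBCACBCCBCACBCBCACBC ⇒ CB·CA·CB·C·CB·CA·CB·CB·CA·CB·C·CB·CA·CB·C·CB·CA·CB·CB·CA·CB·C·CB·CA·CB·CA·CB·C·CB·CA·CB·CB·CA·CB·C·CB·CA·CB·CA·CB·C·CB·CA·CB
    A ↦ C
    B ↦ CA
    C ↦ CB

A->C, B->CA, C->CB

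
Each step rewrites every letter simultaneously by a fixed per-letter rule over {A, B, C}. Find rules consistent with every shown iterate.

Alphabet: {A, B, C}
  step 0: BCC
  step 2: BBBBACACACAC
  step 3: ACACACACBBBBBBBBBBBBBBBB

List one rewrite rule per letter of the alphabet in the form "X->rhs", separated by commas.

  step 2 ⇒ step 3: BBBBACACACAC ⇒ AC·AC·AC·AC·BB·BB·BB·BB·BB·BB·BB·BB
    A ↦ BB
    B ↦ AC
    C ↦ BB

A->BB, B->AC, C->BB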